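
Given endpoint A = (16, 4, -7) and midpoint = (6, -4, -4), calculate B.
B = (2×6 - 16, 2×(-4) - 4, 2×(-4) - (-7)) = (-4, -12, -1)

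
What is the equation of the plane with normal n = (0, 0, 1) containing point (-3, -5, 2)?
d = n·P = (0)(-3) + (0)(-5) + (1)(2) = 2
Plane: z = 2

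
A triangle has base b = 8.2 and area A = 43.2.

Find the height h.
A = ½bh  →  h = 2A/b
h = 2·43.2/8.2 = 10.54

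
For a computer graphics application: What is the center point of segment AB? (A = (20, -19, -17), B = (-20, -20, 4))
Midpoint = ((20-20)/2, (-19-20)/2, (-17+4)/2) = (0, -19.5, -6.5)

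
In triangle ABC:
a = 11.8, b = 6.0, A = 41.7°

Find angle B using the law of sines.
sin(B)/b = sin(A)/a
sin(B) = b·sin(A)/a = 6.0·sin(41.7°)/11.8 = 0.338253
B = arcsin(0.338253) = 19.77°  (b ≤ a, so B ≤ A and the acute solution is unique)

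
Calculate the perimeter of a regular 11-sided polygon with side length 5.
Perimeter = number of sides * side length
Perimeter = 11 * 5
Perimeter = 55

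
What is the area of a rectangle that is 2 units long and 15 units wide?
Area = length * width
Area = 2 * 15
Area = 30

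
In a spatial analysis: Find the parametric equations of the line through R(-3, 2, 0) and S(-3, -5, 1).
Direction vector d = S - R = (0, -7, 1)
x = -3, y = 2 - 7t, z = 0 + t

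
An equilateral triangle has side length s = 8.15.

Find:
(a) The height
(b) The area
(a) Height h = s·√3/2 = 8.15·√3/2 = 7.058
(b) Area = (√3/4)·s² = (√3/4)·8.15² = (√3/4)·66.4225 = 28.76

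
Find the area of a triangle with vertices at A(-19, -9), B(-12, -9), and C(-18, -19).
Using the coordinate formula: Area = (1/2)|x₁(y₂-y₃) + x₂(y₃-y₁) + x₃(y₁-y₂)|
Area = (1/2)|(-19)((-9)-(-19)) + (-12)((-19)-(-9)) + (-18)((-9)-(-9))|
Area = (1/2)|(-19)*10 + (-12)*(-10) + (-18)*0|
Area = (1/2)|(-190) + 120 + 0|
Area = (1/2)*70 = 35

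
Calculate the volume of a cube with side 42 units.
Volume = s³
Volume = 42³
Volume = 74088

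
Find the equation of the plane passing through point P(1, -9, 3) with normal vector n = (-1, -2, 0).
d = n·P = (-1)(1) + (-2)(-9) + (0)(3) = 17
Plane: -x - 2y = 17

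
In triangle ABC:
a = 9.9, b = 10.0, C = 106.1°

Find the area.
Using A = ½ab·sin(C):
A = ½·9.9·10.0·sin(106.1°) = ½·99·0.960779 = 47.56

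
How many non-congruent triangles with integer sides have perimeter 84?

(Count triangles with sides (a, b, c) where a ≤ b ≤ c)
With a ≤ b ≤ c and a + b + c = 84, the triangle inequality a + b > c gives c < 84/2, so c ≤ 41.
Iterate a from 1 to ⌊p/3⌋ = 28; for each a, b ranges from a to ⌊(p−a)/2⌋ with c = p − a − b, keeping only c ≥ b.
Triples: (2, 41, 41), (3, 40, 41), (4, 39, 41), …
Count = 147 triangles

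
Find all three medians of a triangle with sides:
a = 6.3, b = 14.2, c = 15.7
Using m_x = ½√(2y² + 2z² - x²):
m_a = ½√(2·14.2² + 2·15.7² - 6.3²) = ½√856.57 = 14.63
m_b = ½√(2·6.3² + 2·15.7² - 14.2²) = ½√370.72 = 9.627
m_c = ½√(2·6.3² + 2·14.2² - 15.7²) = ½√236.17 = 7.684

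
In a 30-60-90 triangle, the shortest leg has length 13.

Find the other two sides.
Long leg = 13√3 = 22.52, Hypotenuse = 26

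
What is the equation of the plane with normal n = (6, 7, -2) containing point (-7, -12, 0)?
d = n·P = (6)(-7) + (7)(-12) + (-2)(0) = -126
Plane: 6x + 7y - 2z = -126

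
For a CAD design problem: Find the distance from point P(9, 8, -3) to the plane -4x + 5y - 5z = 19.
d = |(-4)(9) + 5(8) + (-5)(-3) - (19)| / √((-4)² + 5² + (-5)²) = 0/√66 = 0.0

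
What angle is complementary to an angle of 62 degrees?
Complementary angles sum to 90 degrees.
Other angle = 90 - 62
Other angle = 28 degrees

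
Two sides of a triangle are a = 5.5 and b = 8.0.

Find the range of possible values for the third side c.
By the triangle inequality: |a - b| < c < a + b
|5.5 - 8.0| < c < 5.5 + 8.0
2.5 < c < 13.5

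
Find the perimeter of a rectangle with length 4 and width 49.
Perimeter = 2 * (length + width)
Perimeter = 2 * (4 + 49)
Perimeter = 2 * 53
Perimeter = 106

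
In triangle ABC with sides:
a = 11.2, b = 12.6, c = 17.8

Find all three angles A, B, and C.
By the law of cosines:
cos(A) = (b² + c² - a²)/(2bc) = 0.780631  →  A = 38.68°
cos(B) = (a² + c² - b²)/(2ac) = 0.711075  →  B = 44.68°
cos(C) = (a² + b² - c²)/(2ab) = -0.115646  →  C = 96.64°
Check: A + B + C = 180.0° ✓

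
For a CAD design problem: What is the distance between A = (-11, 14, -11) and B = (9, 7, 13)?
d = √[(20)² + (-7)² + (24)²] = √1025 = 32.02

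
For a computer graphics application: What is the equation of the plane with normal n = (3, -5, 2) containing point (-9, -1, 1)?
d = n·P = (3)(-9) + (-5)(-1) + (2)(1) = -20
Plane: 3x - 5y + 2z = -20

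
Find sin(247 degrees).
sin(247 degrees) = -0.9205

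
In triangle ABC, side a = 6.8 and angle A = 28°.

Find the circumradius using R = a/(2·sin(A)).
R = a/(2·sin(A)) = 6.8/(2·sin(28°))
R = 6.8/(2·0.469472) = 6.8/0.938943 = 7.242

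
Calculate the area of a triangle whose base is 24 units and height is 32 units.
Area = (1/2) * base * height
Area = (1/2) * 24 * 32
Area = 384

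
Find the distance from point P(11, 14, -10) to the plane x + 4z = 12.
d = |1(11) + 0(14) + 4(-10) - (12)| / √(1² + 0² + 4²) = 41/√17 = 9.944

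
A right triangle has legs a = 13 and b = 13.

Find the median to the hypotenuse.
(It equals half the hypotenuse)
Hypotenuse c = √(13² + 13²) = √338 = 18.3848
Median to hypotenuse = c/2 = 9.192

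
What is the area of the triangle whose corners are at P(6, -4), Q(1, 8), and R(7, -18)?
Using the coordinate formula: Area = (1/2)|x₁(y₂-y₃) + x₂(y₃-y₁) + x₃(y₁-y₂)|
Area = (1/2)|6(8-(-18)) + 1((-18)-(-4)) + 7((-4)-8)|
Area = (1/2)|6*26 + 1*(-14) + 7*(-12)|
Area = (1/2)|156 + (-14) + (-84)|
Area = (1/2)*58 = 29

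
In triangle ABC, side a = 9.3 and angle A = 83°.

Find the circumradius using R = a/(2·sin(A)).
R = a/(2·sin(A)) = 9.3/(2·sin(83°))
R = 9.3/(2·0.992546) = 9.3/1.985092 = 4.685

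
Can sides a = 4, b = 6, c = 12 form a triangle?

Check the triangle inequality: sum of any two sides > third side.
No: 4 + 6 = 10 is not > 12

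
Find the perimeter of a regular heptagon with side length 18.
Perimeter = number of sides * side length
Perimeter = 7 * 18
Perimeter = 126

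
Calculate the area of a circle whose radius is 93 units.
Area = pi * r²
Area = pi * 93²
Area = pi * 8649
Area = 27171.63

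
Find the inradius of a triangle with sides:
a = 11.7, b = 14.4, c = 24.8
s = (a+b+c)/2 = (11.7+14.4+24.8)/2 = 25.45
Area = √(s(s-a)(s-b)(s-c)) = √(25.45·13.75·11.05·0.65) = 50.1341
r = Area/s = 50.1341/25.45 = 1.97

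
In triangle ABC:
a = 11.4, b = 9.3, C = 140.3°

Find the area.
Using A = ½ab·sin(C):
A = ½·11.4·9.3·sin(140.3°) = ½·106.02·0.638768 = 33.86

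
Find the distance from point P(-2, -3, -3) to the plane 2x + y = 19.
d = |2(-2) + 1(-3) + 0(-3) - (19)| / √(2² + 1² + 0²) = 26/√5 = 11.63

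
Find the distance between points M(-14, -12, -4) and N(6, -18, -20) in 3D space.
d = √[(20)² + (-6)² + (-16)²] = √692 = 26.31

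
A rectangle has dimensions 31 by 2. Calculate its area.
Area = length * width
Area = 31 * 2
Area = 62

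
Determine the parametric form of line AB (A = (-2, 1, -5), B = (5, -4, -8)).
Direction vector d = B - A = (7, -5, -3)
x = -2 + 7t, y = 1 - 5t, z = -5 - 3t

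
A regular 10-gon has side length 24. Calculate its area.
For a regular 10-gon with side length s = 24:
Apothem a = s / (2*tan(pi/10)) = 24 / (2*tan(pi/10)) ≈ 36.9322
Perimeter P = 10 * 24 = 240
Area = (1/2) * P * a = (1/2) * 240 * 36.9322 = 4431.86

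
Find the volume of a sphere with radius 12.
Volume = (4/3) * pi * r³
Volume = (4/3) * pi * 12³
Volume = (4/3) * pi * 1728
Volume = 7238.23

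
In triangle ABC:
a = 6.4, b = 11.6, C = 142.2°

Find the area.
Using A = ½ab·sin(C):
A = ½·6.4·11.6·sin(142.2°) = ½·74.24·0.612907 = 22.75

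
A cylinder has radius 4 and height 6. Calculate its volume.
Volume = pi * r² * h
Volume = pi * 4² * 6
Volume = pi * 16 * 6
Volume = pi * 96
Volume = 301.59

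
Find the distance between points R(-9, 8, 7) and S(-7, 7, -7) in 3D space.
d = √[(2)² + (-1)² + (-14)²] = √201 = 14.18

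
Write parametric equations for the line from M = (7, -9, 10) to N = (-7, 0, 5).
Direction vector d = N - M = (-14, 9, -5)
x = 7 - 14t, y = -9 + 9t, z = 10 - 5t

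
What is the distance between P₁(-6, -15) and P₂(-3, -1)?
Using the distance formula: d = sqrt((x₂-x₁)² + (y₂-y₁)²)
dx = (-3) - (-6) = 3
dy = (-1) - (-15) = 14
d = sqrt(3² + 14²) = sqrt(9 + 196) = sqrt(205) = 14.32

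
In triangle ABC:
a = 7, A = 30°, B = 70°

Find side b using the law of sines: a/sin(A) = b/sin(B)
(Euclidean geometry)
b = a·sin(B)/sin(A) = 7·sin(70°)/sin(30°)
b = 7·0.939693/0.500000 = 13.16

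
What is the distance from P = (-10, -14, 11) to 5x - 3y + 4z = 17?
d = |5(-10) + (-3)(-14) + 4(11) - (17)| / √(5² + (-3)² + 4²) = 19/√50 = 2.687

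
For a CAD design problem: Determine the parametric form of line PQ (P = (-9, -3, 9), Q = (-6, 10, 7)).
Direction vector d = Q - P = (3, 13, -2)
x = -9 + 3t, y = -3 + 13t, z = 9 - 2t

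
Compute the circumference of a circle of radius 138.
Circumference = 2 * pi * r
Circumference = 2 * pi * 138
Circumference = 867.08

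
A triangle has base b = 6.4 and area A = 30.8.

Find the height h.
A = ½bh  →  h = 2A/b
h = 2·30.8/6.4 = 9.625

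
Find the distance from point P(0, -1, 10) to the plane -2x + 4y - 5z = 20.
d = |(-2)(0) + 4(-1) + (-5)(10) - (20)| / √((-2)² + 4² + (-5)²) = 74/√45 = 11.03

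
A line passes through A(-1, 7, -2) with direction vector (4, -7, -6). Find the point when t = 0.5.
P(0.5) = (-1 + 4(0.5), 7 + (-7)(0.5), -2 + (-6)(0.5)) = (1, 3.5, -5)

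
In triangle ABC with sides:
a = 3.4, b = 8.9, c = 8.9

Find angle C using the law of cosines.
cos(C) = (a² + b² - c²)/(2ab)
cos(C) = (3.4² + 8.9² - 8.9²)/(2·3.4·8.9) = 11.56/60.52 = 0.191011
C = arccos(0.191011) = 78.99°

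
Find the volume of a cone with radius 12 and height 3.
Volume = (1/3) * pi * r² * h
Volume = (1/3) * pi * 12² * 3
Volume = (1/3) * pi * 144 * 3
Volume = (1/3) * pi * 432
Volume = 452.39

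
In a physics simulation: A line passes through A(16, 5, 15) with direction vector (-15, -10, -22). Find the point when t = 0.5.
P(0.5) = (16 + (-15)(0.5), 5 + (-10)(0.5), 15 + (-22)(0.5)) = (8.5, 0, 4)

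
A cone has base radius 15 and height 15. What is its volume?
Volume = (1/3) * pi * r² * h
Volume = (1/3) * pi * 15² * 15
Volume = (1/3) * pi * 225 * 15
Volume = (1/3) * pi * 3375
Volume = 3534.29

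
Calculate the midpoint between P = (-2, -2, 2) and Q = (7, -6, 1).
Midpoint = ((-2+7)/2, (-2-6)/2, (2+1)/2) = (2.5, -4, 1.5)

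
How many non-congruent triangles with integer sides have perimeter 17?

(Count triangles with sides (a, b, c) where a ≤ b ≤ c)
With a ≤ b ≤ c and a + b + c = 17, the triangle inequality a + b > c gives c < 17/2, so c ≤ 8.
Iterate a from 1 to ⌊p/3⌋ = 5; for each a, b ranges from a to ⌊(p−a)/2⌋ with c = p − a − b, keeping only c ≥ b.
Triples: (1, 8, 8), (2, 7, 8), (3, 6, 8), …
Count = 8 triangles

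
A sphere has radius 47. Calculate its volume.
Volume = (4/3) * pi * r³
Volume = (4/3) * pi * 47³
Volume = (4/3) * pi * 103823
Volume = 434892.77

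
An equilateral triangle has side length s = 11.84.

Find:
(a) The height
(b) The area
(a) Height h = s·√3/2 = 11.84·√3/2 = 10.25
(b) Area = (√3/4)·s² = (√3/4)·11.84² = (√3/4)·140.186 = 60.7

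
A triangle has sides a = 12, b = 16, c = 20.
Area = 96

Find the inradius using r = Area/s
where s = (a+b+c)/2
s = (12+16+20)/2 = 24
r = Area/s = 96/24 = 4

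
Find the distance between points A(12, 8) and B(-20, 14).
Using the distance formula: d = sqrt((x₂-x₁)² + (y₂-y₁)²)
dx = (-20) - 12 = -32
dy = 14 - 8 = 6
d = sqrt((-32)² + 6²) = sqrt(1024 + 36) = sqrt(1060) = 32.56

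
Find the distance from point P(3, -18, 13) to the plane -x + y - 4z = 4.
d = |(-1)(3) + 1(-18) + (-4)(13) - (4)| / √((-1)² + 1² + (-4)²) = 77/√18 = 18.15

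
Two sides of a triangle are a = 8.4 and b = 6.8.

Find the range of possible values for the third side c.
By the triangle inequality: |a - b| < c < a + b
|8.4 - 6.8| < c < 8.4 + 6.8
1.6 < c < 15.2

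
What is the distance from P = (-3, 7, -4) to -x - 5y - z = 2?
d = |(-1)(-3) + (-5)(7) + (-1)(-4) - (2)| / √((-1)² + (-5)² + (-1)²) = 30/√27 = 5.774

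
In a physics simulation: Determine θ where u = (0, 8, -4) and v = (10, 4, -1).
u·v = 36, |u|² = 80, |v|² = 117
cos θ = 36/√9360 ≈ 0.3721
θ ≈ 68.15°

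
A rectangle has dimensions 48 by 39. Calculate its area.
Area = length * width
Area = 48 * 39
Area = 1872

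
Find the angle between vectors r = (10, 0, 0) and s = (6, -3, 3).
r·s = 60, |r|² = 100, |s|² = 54
cos θ = 60/√5400 ≈ 0.8165
θ ≈ 35.26°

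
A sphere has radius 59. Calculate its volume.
Volume = (4/3) * pi * r³
Volume = (4/3) * pi * 59³
Volume = (4/3) * pi * 205379
Volume = 860289.54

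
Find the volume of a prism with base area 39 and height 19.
Volume = base area * height
Volume = 39 * 19
Volume = 741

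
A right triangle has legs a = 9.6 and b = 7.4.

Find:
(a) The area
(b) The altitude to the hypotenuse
(a) Area = ½ab = ½·9.6·7.4 = 35.52
(b) Hypotenuse c = √(9.6² + 7.4²) = √146.92 = 12.1211
    Area = ½·c·h_c  →  h_c = 2·Area/c = 2·35.52/12.1211 = 5.861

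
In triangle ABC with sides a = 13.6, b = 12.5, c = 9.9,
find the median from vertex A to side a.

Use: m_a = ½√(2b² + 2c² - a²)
m_a = ½√(2·12.5² + 2·9.9² - 13.6²)
m_a = ½√(312.5 + 196.02 - 184.96) = ½√323.56 = 8.994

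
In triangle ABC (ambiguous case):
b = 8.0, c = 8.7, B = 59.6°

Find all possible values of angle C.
sin(C)/c = sin(B)/b  →  sin(C) = c·sin(B)/b = 8.7·sin(59.6°)/8.0 = 0.937984
C₁ = arcsin(0.937984) = 69.72°,  C₂ = 180° - C₁ = 110.28°
Check C₂: A = 180° - 59.6° - 110.28° = 10.12° > 0 ✓
C = 69.72° or C = 110.28° (two solutions)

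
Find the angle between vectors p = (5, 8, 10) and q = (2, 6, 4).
p·q = 98, |p|² = 189, |q|² = 56
cos θ = 98/√10584 ≈ 0.9526
θ ≈ 17.72°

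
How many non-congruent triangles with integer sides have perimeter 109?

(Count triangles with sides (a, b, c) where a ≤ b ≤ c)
With a ≤ b ≤ c and a + b + c = 109, the triangle inequality a + b > c gives c < 109/2, so c ≤ 54.
Iterate a from 1 to ⌊p/3⌋ = 36; for each a, b ranges from a to ⌊(p−a)/2⌋ with c = p − a − b, keeping only c ≥ b.
Triples: (1, 54, 54), (2, 53, 54), (3, 52, 54), …
Count = 261 triangles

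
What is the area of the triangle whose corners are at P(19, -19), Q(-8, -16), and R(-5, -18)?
Using the coordinate formula: Area = (1/2)|x₁(y₂-y₃) + x₂(y₃-y₁) + x₃(y₁-y₂)|
Area = (1/2)|19((-16)-(-18)) + (-8)((-18)-(-19)) + (-5)((-19)-(-16))|
Area = (1/2)|19*2 + (-8)*1 + (-5)*(-3)|
Area = (1/2)|38 + (-8) + 15|
Area = (1/2)*45 = 22.50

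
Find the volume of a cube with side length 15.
Volume = s³
Volume = 15³
Volume = 3375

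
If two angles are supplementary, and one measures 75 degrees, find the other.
Supplementary angles sum to 180 degrees.
Other angle = 180 - 75
Other angle = 105 degrees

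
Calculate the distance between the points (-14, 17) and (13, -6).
Using the distance formula: d = sqrt((x₂-x₁)² + (y₂-y₁)²)
dx = 13 - (-14) = 27
dy = (-6) - 17 = -23
d = sqrt(27² + (-23)²) = sqrt(729 + 529) = sqrt(1258) = 35.47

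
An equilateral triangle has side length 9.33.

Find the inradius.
For an equilateral triangle, r = s/(2√3) where s is the side.
r = 9.33/(2√3) = 9.33/3.464102 = 2.693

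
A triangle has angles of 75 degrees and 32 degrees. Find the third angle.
Sum of angles in a triangle = 180 degrees
Third angle = 180 - 75 - 32
Third angle = 73 degrees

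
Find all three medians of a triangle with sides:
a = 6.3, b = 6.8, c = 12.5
Using m_x = ½√(2y² + 2z² - x²):
m_a = ½√(2·6.8² + 2·12.5² - 6.3²) = ½√365.29 = 9.556
m_b = ½√(2·6.3² + 2·12.5² - 6.8²) = ½√345.64 = 9.296
m_c = ½√(2·6.3² + 2·6.8² - 12.5²) = ½√15.61 = 1.975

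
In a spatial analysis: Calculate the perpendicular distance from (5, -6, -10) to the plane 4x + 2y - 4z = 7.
d = |4(5) + 2(-6) + (-4)(-10) - (7)| / √(4² + 2² + (-4)²) = 41/√36 = 6.833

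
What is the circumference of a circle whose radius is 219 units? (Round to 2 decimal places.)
Circumference = 2 * pi * r
Circumference = 2 * pi * 219
Circumference = 1376.02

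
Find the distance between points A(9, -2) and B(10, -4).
Using the distance formula: d = sqrt((x₂-x₁)² + (y₂-y₁)²)
dx = 10 - 9 = 1
dy = (-4) - (-2) = -2
d = sqrt(1² + (-2)²) = sqrt(1 + 4) = sqrt(5) = 2.24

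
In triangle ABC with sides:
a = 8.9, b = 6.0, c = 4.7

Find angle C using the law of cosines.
cos(C) = (a² + b² - c²)/(2ab)
cos(C) = (8.9² + 6.0² - 4.7²)/(2·8.9·6.0) = 93.12/106.8 = 0.871910
C = arccos(0.871910) = 29.32°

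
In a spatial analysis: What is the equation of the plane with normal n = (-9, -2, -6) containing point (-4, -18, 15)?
d = n·P = (-9)(-4) + (-2)(-18) + (-6)(15) = -18
Plane: -9x - 2y - 6z = -18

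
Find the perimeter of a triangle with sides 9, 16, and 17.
Perimeter = sum of all sides
Perimeter = 9 + 16 + 17
Perimeter = 42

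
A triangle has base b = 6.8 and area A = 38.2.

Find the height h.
A = ½bh  →  h = 2A/b
h = 2·38.2/6.8 = 11.24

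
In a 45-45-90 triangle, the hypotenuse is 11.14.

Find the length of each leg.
In a 45-45-90 triangle, hypotenuse = leg·√2  →  leg = hypotenuse/√2
leg = 11.14/√2 = 7.877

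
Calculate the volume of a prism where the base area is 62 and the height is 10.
Volume = base area * height
Volume = 62 * 10
Volume = 620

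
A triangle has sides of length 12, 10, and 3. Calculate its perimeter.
Perimeter = sum of all sides
Perimeter = 12 + 10 + 3
Perimeter = 25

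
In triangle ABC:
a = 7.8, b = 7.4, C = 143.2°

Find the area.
Using A = ½ab·sin(C):
A = ½·7.8·7.4·sin(143.2°) = ½·57.72·0.599024 = 17.29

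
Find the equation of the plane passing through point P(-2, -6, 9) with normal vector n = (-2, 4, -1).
d = n·P = (-2)(-2) + (4)(-6) + (-1)(9) = -29
Plane: -2x + 4y - z = -29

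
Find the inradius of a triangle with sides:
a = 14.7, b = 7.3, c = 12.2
s = (a+b+c)/2 = (14.7+7.3+12.2)/2 = 17.1
Area = √(s(s-a)(s-b)(s-c)) = √(17.1·2.4·9.8·4.9) = 44.393
r = Area/s = 44.393/17.1 = 2.596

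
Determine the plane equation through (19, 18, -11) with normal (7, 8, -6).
d = n·P = (7)(19) + (8)(18) + (-6)(-11) = 343
Plane: 7x + 8y - 6z = 343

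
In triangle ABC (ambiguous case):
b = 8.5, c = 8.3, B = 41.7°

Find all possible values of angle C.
sin(C)/c = sin(B)/b  →  sin(C) = c·sin(B)/b = 8.3·sin(41.7°)/8.5 = 0.649578
C₁ = arcsin(0.649578) = 40.51°,  C₂ = 180° - C₁ = 139.49°
Check C₂: A = 180° - 41.7° - 139.49° = -1.19° ≤ 0, rejected
C = 40.51° (one solution)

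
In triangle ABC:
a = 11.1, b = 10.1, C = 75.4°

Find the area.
Using A = ½ab·sin(C):
A = ½·11.1·10.1·sin(75.4°) = ½·112.11·0.967709 = 54.24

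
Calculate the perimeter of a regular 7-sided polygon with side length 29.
Perimeter = number of sides * side length
Perimeter = 7 * 29
Perimeter = 203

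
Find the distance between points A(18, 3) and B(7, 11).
Using the distance formula: d = sqrt((x₂-x₁)² + (y₂-y₁)²)
dx = 7 - 18 = -11
dy = 11 - 3 = 8
d = sqrt((-11)² + 8²) = sqrt(121 + 64) = sqrt(185) = 13.60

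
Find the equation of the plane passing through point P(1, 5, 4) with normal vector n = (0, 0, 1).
d = n·P = (0)(1) + (0)(5) + (1)(4) = 4
Plane: z = 4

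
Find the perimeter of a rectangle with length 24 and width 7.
Perimeter = 2 * (length + width)
Perimeter = 2 * (24 + 7)
Perimeter = 2 * 31
Perimeter = 62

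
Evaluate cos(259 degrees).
cos(259 degrees) = -0.1908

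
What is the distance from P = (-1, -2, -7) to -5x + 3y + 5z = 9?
d = |(-5)(-1) + 3(-2) + 5(-7) - (9)| / √((-5)² + 3² + 5²) = 45/√59 = 5.859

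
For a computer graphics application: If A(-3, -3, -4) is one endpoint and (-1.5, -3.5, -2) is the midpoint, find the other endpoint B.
B = (2×(-1.5) - (-3), 2×(-3.5) - (-3), 2×(-2) - (-4)) = (0, -4, 0)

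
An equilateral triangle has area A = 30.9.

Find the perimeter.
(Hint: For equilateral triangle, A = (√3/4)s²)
A = (√3/4)s²  →  s² = 4A/√3 = 4·30.9/√3 = 71.3605
s = 8.44751
Perimeter = 3s = 25.34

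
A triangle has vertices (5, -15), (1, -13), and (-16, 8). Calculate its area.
Using the coordinate formula: Area = (1/2)|x₁(y₂-y₃) + x₂(y₃-y₁) + x₃(y₁-y₂)|
Area = (1/2)|5((-13)-8) + 1(8-(-15)) + (-16)((-15)-(-13))|
Area = (1/2)|5*(-21) + 1*23 + (-16)*(-2)|
Area = (1/2)|(-105) + 23 + 32|
Area = (1/2)*50 = 25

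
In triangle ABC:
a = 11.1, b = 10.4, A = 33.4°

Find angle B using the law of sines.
sin(B)/b = sin(A)/a
sin(B) = b·sin(A)/a = 10.4·sin(33.4°)/11.1 = 0.515766
B = arcsin(0.515766) = 31.05°  (b ≤ a, so B ≤ A and the acute solution is unique)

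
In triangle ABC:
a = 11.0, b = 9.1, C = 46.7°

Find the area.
Using A = ½ab·sin(C):
A = ½·11.0·9.1·sin(46.7°) = ½·100.1·0.727773 = 36.43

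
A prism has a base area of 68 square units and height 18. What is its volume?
Volume = base area * height
Volume = 68 * 18
Volume = 1224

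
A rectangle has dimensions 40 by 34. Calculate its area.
Area = length * width
Area = 40 * 34
Area = 1360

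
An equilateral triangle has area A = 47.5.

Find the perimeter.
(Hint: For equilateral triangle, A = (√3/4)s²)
A = (√3/4)s²  →  s² = 4A/√3 = 4·47.5/√3 = 109.697
s = 10.4736
Perimeter = 3s = 31.42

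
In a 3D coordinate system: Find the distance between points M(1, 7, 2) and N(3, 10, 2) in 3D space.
d = √[(2)² + (3)² + (0)²] = √13 = 3.606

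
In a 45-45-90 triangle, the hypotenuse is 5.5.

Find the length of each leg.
In a 45-45-90 triangle, hypotenuse = leg·√2  →  leg = hypotenuse/√2
leg = 5.5/√2 = 3.889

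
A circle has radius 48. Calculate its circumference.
Circumference = 2 * pi * r
Circumference = 2 * pi * 48
Circumference = 301.59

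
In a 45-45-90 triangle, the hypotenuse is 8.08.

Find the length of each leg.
In a 45-45-90 triangle, hypotenuse = leg·√2  →  leg = hypotenuse/√2
leg = 8.08/√2 = 5.713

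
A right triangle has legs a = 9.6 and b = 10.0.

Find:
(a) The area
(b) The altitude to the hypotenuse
(a) Area = ½ab = ½·9.6·10.0 = 48
(b) Hypotenuse c = √(9.6² + 10.0²) = √192.16 = 13.8622
    Area = ½·c·h_c  →  h_c = 2·Area/c = 2·48/13.8622 = 6.925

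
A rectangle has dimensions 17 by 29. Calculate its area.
Area = length * width
Area = 17 * 29
Area = 493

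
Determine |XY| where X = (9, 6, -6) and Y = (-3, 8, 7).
d = √[(-12)² + (2)² + (13)²] = √317 = 17.8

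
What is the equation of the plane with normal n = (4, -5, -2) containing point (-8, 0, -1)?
d = n·P = (4)(-8) + (-5)(0) + (-2)(-1) = -30
Plane: 4x - 5y - 2z = -30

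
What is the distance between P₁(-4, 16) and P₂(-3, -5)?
Using the distance formula: d = sqrt((x₂-x₁)² + (y₂-y₁)²)
dx = (-3) - (-4) = 1
dy = (-5) - 16 = -21
d = sqrt(1² + (-21)²) = sqrt(1 + 441) = sqrt(442) = 21.02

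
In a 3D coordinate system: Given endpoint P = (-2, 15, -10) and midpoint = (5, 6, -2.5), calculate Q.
Q = (2×5 - (-2), 2×6 - 15, 2×(-2.5) - (-10)) = (12, -3, 5)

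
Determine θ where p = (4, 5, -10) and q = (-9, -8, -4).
p·q = -36, |p|² = 141, |q|² = 161
cos θ = -36/√22701 ≈ -0.2389
θ ≈ 103.8°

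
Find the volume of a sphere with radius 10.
Volume = (4/3) * pi * r³
Volume = (4/3) * pi * 10³
Volume = (4/3) * pi * 1000
Volume = 4188.79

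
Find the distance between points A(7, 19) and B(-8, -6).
Using the distance formula: d = sqrt((x₂-x₁)² + (y₂-y₁)²)
dx = (-8) - 7 = -15
dy = (-6) - 19 = -25
d = sqrt((-15)² + (-25)²) = sqrt(225 + 625) = sqrt(850) = 29.15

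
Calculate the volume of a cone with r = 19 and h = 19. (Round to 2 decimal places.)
Volume = (1/3) * pi * r² * h
Volume = (1/3) * pi * 19² * 19
Volume = (1/3) * pi * 361 * 19
Volume = (1/3) * pi * 6859
Volume = 7182.73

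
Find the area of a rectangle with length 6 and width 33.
Area = length * width
Area = 6 * 33
Area = 198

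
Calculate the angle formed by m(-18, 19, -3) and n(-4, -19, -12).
m·n = -253, |m|² = 694, |n|² = 521
cos θ = -253/√361574 ≈ -0.4207
θ ≈ 114.9°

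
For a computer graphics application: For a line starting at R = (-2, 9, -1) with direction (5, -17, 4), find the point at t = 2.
P(2) = (-2 + 5(2), 9 + (-17)(2), -1 + 4(2)) = (8, -25, 7)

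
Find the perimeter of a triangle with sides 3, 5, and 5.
Perimeter = sum of all sides
Perimeter = 3 + 5 + 5
Perimeter = 13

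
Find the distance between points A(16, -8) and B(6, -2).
Using the distance formula: d = sqrt((x₂-x₁)² + (y₂-y₁)²)
dx = 6 - 16 = -10
dy = (-2) - (-8) = 6
d = sqrt((-10)² + 6²) = sqrt(100 + 36) = sqrt(136) = 11.66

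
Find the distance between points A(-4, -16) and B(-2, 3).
Using the distance formula: d = sqrt((x₂-x₁)² + (y₂-y₁)²)
dx = (-2) - (-4) = 2
dy = 3 - (-16) = 19
d = sqrt(2² + 19²) = sqrt(4 + 361) = sqrt(365) = 19.10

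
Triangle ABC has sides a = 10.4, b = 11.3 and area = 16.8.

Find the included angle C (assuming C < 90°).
Area = ½ab·sin(C)  →  sin(C) = 2·Area/(ab)
sin(C) = 2·16.8/(10.4·11.3) = 0.285909
C = arcsin(0.285909) = 16.61°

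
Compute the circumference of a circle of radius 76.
Circumference = 2 * pi * r
Circumference = 2 * pi * 76
Circumference = 477.52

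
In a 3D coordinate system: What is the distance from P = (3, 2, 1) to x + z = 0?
d = |1(3) + 0(2) + 1(1) - (0)| / √(1² + 0² + 1²) = 4/√2 = 2.828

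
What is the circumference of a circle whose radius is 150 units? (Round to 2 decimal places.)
Circumference = 2 * pi * r
Circumference = 2 * pi * 150
Circumference = 942.48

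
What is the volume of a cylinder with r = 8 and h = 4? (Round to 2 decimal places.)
Volume = pi * r² * h
Volume = pi * 8² * 4
Volume = pi * 64 * 4
Volume = pi * 256
Volume = 804.25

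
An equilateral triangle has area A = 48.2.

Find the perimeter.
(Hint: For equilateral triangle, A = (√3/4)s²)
A = (√3/4)s²  →  s² = 4A/√3 = 4·48.2/√3 = 111.313
s = 10.5505
Perimeter = 3s = 31.65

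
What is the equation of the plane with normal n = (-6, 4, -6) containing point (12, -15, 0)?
d = n·P = (-6)(12) + (4)(-15) + (-6)(0) = -132
Plane: -6x + 4y - 6z = -132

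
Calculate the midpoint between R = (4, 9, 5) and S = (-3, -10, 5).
Midpoint = ((4-3)/2, (9-10)/2, (5+5)/2) = (0.5, -0.5, 5)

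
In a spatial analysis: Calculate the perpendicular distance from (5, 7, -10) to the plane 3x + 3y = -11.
d = |3(5) + 3(7) + 0(-10) - (-11)| / √(3² + 3² + 0²) = 47/√18 = 11.08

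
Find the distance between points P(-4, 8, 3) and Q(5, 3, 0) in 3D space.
d = √[(9)² + (-5)² + (-3)²] = √115 = 10.72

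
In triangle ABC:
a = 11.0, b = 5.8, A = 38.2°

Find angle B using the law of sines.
sin(B)/b = sin(A)/a
sin(B) = b·sin(A)/a = 5.8·sin(38.2°)/11.0 = 0.326070
B = arcsin(0.326070) = 19.03°  (b ≤ a, so B ≤ A and the acute solution is unique)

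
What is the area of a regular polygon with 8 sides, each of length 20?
For a regular 8-gon with side length s = 20:
Apothem a = s / (2*tan(pi/8)) = 20 / (2*tan(pi/8)) ≈ 24.1421
Perimeter P = 8 * 20 = 160
Area = (1/2) * P * a = (1/2) * 160 * 24.1421 = 1931.37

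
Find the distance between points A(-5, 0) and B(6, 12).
Using the distance formula: d = sqrt((x₂-x₁)² + (y₂-y₁)²)
dx = 6 - (-5) = 11
dy = 12 - 0 = 12
d = sqrt(11² + 12²) = sqrt(121 + 144) = sqrt(265) = 16.28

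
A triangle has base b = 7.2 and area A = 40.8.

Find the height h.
A = ½bh  →  h = 2A/b
h = 2·40.8/7.2 = 11.33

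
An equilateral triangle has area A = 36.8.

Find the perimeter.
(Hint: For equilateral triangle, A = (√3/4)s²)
A = (√3/4)s²  →  s² = 4A/√3 = 4·36.8/√3 = 84.986
s = 9.21878
Perimeter = 3s = 27.66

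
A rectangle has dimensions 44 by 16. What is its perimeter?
Perimeter = 2 * (length + width)
Perimeter = 2 * (44 + 16)
Perimeter = 2 * 60
Perimeter = 120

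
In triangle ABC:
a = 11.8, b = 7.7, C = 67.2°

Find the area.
Using A = ½ab·sin(C):
A = ½·11.8·7.7·sin(67.2°) = ½·90.86·0.921863 = 41.88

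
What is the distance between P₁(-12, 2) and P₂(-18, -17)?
Using the distance formula: d = sqrt((x₂-x₁)² + (y₂-y₁)²)
dx = (-18) - (-12) = -6
dy = (-17) - 2 = -19
d = sqrt((-6)² + (-19)²) = sqrt(36 + 361) = sqrt(397) = 19.92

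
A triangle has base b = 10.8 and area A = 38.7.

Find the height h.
A = ½bh  →  h = 2A/b
h = 2·38.7/10.8 = 7.167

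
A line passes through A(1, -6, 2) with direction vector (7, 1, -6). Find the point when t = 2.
P(2) = (1 + 7(2), -6 + 1(2), 2 + (-6)(2)) = (15, -4, -10)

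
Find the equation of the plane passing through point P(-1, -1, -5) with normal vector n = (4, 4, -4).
d = n·P = (4)(-1) + (4)(-1) + (-4)(-5) = 12
Plane: 4x + 4y - 4z = 12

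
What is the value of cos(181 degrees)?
cos(181 degrees) = -0.9998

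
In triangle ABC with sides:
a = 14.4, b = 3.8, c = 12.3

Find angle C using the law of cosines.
cos(C) = (a² + b² - c²)/(2ab)
cos(C) = (14.4² + 3.8² - 12.3²)/(2·14.4·3.8) = 70.51/109.44 = 0.644280
C = arccos(0.644280) = 49.89°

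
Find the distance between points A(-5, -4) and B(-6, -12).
Using the distance formula: d = sqrt((x₂-x₁)² + (y₂-y₁)²)
dx = (-6) - (-5) = -1
dy = (-12) - (-4) = -8
d = sqrt((-1)² + (-8)²) = sqrt(1 + 64) = sqrt(65) = 8.06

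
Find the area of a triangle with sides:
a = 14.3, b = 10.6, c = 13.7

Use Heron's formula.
s = (a+b+c)/2 = (14.3+10.6+13.7)/2 = 19.3
A = √(s(s-a)(s-b)(s-c)) = √(19.3·5·8.7·5.6)
A = √4701.48 = 68.57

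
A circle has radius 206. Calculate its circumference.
Circumference = 2 * pi * r
Circumference = 2 * pi * 206
Circumference = 1294.34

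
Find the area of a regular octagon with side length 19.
For a regular 8-gon with side length s = 19:
Apothem a = s / (2*tan(pi/8)) = 19 / (2*tan(pi/8)) ≈ 22.935
Perimeter P = 8 * 19 = 152
Area = (1/2) * P * a = (1/2) * 152 * 22.935 = 1743.06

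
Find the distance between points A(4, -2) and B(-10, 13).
Using the distance formula: d = sqrt((x₂-x₁)² + (y₂-y₁)²)
dx = (-10) - 4 = -14
dy = 13 - (-2) = 15
d = sqrt((-14)² + 15²) = sqrt(196 + 225) = sqrt(421) = 20.52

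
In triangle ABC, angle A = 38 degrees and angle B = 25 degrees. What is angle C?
Sum of angles in a triangle = 180 degrees
Third angle = 180 - 38 - 25
Third angle = 117 degrees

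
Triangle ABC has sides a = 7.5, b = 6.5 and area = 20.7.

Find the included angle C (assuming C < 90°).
Area = ½ab·sin(C)  →  sin(C) = 2·Area/(ab)
sin(C) = 2·20.7/(7.5·6.5) = 0.849231
C = arcsin(0.849231) = 58.13°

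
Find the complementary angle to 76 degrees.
Complementary angles sum to 90 degrees.
Other angle = 90 - 76
Other angle = 14 degrees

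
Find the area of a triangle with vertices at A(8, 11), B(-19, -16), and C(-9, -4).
Using the coordinate formula: Area = (1/2)|x₁(y₂-y₃) + x₂(y₃-y₁) + x₃(y₁-y₂)|
Area = (1/2)|8((-16)-(-4)) + (-19)((-4)-11) + (-9)(11-(-16))|
Area = (1/2)|8*(-12) + (-19)*(-15) + (-9)*27|
Area = (1/2)|(-96) + 285 + (-243)|
Area = (1/2)*54 = 27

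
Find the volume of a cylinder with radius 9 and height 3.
Volume = pi * r² * h
Volume = pi * 9² * 3
Volume = pi * 81 * 3
Volume = pi * 243
Volume = 763.41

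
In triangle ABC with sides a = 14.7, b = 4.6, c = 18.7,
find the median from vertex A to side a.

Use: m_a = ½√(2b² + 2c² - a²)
m_a = ½√(2·4.6² + 2·18.7² - 14.7²)
m_a = ½√(42.32 + 699.38 - 216.09) = ½√525.61 = 11.46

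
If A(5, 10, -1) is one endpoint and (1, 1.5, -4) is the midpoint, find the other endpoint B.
B = (2×1 - 5, 2×1.5 - 10, 2×(-4) - (-1)) = (-3, -7, -7)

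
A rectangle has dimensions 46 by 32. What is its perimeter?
Perimeter = 2 * (length + width)
Perimeter = 2 * (46 + 32)
Perimeter = 2 * 78
Perimeter = 156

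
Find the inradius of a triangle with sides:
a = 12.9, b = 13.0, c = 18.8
s = (a+b+c)/2 = (12.9+13.0+18.8)/2 = 22.35
Area = √(s(s-a)(s-b)(s-c)) = √(22.35·9.45·9.35·3.55) = 83.7288
r = Area/s = 83.7288/22.35 = 3.746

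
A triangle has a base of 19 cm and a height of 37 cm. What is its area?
Area = (1/2) * base * height
Area = (1/2) * 19 * 37
Area = 351.50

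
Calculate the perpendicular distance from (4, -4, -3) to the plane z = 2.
d = |0(4) + 0(-4) + 1(-3) - (2)| / √(0² + 0² + 1²) = 5/√1 = 5.0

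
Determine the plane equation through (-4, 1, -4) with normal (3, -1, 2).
d = n·P = (3)(-4) + (-1)(1) + (2)(-4) = -21
Plane: 3x - y + 2z = -21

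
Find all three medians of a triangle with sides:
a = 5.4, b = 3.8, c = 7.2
Using m_x = ½√(2y² + 2z² - x²):
m_a = ½√(2·3.8² + 2·7.2² - 5.4²) = ½√103.4 = 5.084
m_b = ½√(2·5.4² + 2·7.2² - 3.8²) = ½√147.56 = 6.074
m_c = ½√(2·5.4² + 2·3.8² - 7.2²) = ½√35.36 = 2.973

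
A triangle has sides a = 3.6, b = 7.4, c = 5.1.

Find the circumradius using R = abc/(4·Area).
s = (a+b+c)/2 = 8.05
Area = √(s(s-a)(s-b)(s-c)) = √(8.05·4.45·0.65·2.95) = 8.28792
R = abc/(4·Area) = (3.6·7.4·5.1)/(4·8.28792) = 135.864/33.15168 = 4.098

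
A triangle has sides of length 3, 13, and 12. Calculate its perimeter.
Perimeter = sum of all sides
Perimeter = 3 + 13 + 12
Perimeter = 28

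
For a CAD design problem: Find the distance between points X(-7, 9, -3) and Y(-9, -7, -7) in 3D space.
d = √[(-2)² + (-16)² + (-4)²] = √276 = 16.61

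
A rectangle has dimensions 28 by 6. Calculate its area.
Area = length * width
Area = 28 * 6
Area = 168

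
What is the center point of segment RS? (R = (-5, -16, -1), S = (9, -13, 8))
Midpoint = ((-5+9)/2, (-16-13)/2, (-1+8)/2) = (2, -14.5, 3.5)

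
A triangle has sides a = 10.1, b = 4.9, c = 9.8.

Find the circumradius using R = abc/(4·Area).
s = (a+b+c)/2 = 12.4
Area = √(s(s-a)(s-b)(s-c)) = √(12.4·2.3·7.5·2.6) = 23.5826
R = abc/(4·Area) = (10.1·4.9·9.8)/(4·23.5826) = 485.002/94.3304 = 5.142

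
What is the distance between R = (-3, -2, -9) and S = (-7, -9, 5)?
d = √[(-4)² + (-7)² + (14)²] = √261 = 16.16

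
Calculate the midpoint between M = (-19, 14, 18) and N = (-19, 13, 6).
Midpoint = ((-19-19)/2, (14+13)/2, (18+6)/2) = (-19, 13.5, 12)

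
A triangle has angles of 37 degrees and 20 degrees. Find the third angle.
Sum of angles in a triangle = 180 degrees
Third angle = 180 - 37 - 20
Third angle = 123 degrees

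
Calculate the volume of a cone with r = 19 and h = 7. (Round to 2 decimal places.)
Volume = (1/3) * pi * r² * h
Volume = (1/3) * pi * 19² * 7
Volume = (1/3) * pi * 361 * 7
Volume = (1/3) * pi * 2527
Volume = 2646.27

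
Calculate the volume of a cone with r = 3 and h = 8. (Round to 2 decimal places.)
Volume = (1/3) * pi * r² * h
Volume = (1/3) * pi * 3² * 8
Volume = (1/3) * pi * 9 * 8
Volume = (1/3) * pi * 72
Volume = 75.40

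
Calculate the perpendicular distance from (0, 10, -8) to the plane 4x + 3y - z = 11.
d = |4(0) + 3(10) + (-1)(-8) - (11)| / √(4² + 3² + (-1)²) = 27/√26 = 5.295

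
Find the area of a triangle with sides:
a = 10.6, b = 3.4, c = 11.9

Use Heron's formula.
s = (a+b+c)/2 = (10.6+3.4+11.9)/2 = 12.95
A = √(s(s-a)(s-b)(s-c)) = √(12.95·2.35·9.55·1.05)
A = √305.162 = 17.47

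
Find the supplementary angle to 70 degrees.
Supplementary angles sum to 180 degrees.
Other angle = 180 - 70
Other angle = 110 degrees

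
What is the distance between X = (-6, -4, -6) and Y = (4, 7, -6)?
d = √[(10)² + (11)² + (0)²] = √221 = 14.87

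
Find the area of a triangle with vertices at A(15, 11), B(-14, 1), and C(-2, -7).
Using the coordinate formula: Area = (1/2)|x₁(y₂-y₃) + x₂(y₃-y₁) + x₃(y₁-y₂)|
Area = (1/2)|15(1-(-7)) + (-14)((-7)-11) + (-2)(11-1)|
Area = (1/2)|15*8 + (-14)*(-18) + (-2)*10|
Area = (1/2)|120 + 252 + (-20)|
Area = (1/2)*352 = 176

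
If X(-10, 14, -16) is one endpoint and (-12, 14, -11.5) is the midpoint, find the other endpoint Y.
Y = (2×(-12) - (-10), 2×14 - 14, 2×(-11.5) - (-16)) = (-14, 14, -7)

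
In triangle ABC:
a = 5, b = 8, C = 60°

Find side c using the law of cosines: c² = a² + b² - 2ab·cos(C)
c² = 5² + 8² - 2·5·8·cos(60°)
c² = 25 + 64 - 80·0.5000 = 49
c = √49 = 7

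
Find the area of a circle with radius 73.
Area = pi * r²
Area = pi * 73²
Area = pi * 5329
Area = 16741.55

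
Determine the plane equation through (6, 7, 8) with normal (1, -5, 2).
d = n·P = (1)(6) + (-5)(7) + (2)(8) = -13
Plane: x - 5y + 2z = -13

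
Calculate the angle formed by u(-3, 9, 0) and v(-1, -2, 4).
u·v = -15, |u|² = 90, |v|² = 21
cos θ = -15/√1890 ≈ -0.345
θ ≈ 110.2°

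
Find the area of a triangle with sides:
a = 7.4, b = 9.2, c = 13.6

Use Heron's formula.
s = (a+b+c)/2 = (7.4+9.2+13.6)/2 = 15.1
A = √(s(s-a)(s-b)(s-c)) = √(15.1·7.7·5.9·1.5)
A = √1028.99 = 32.08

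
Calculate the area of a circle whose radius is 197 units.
Area = pi * r²
Area = pi * 197²
Area = pi * 38809
Area = 121922.07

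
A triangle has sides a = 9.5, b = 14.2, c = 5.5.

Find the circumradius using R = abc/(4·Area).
s = (a+b+c)/2 = 14.6
Area = √(s(s-a)(s-b)(s-c)) = √(14.6·5.1·0.4·9.1) = 16.4631
R = abc/(4·Area) = (9.5·14.2·5.5)/(4·16.4631) = 741.95/65.8524 = 11.27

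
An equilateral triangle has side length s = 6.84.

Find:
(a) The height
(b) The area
(a) Height h = s·√3/2 = 6.84·√3/2 = 5.924
(b) Area = (√3/4)·s² = (√3/4)·6.84² = (√3/4)·46.7856 = 20.26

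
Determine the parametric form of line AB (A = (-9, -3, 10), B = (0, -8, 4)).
Direction vector d = B - A = (9, -5, -6)
x = -9 + 9t, y = -3 - 5t, z = 10 - 6t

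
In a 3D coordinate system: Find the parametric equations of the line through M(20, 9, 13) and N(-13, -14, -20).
Direction vector d = N - M = (-33, -23, -33)
x = 20 - 33t, y = 9 - 23t, z = 13 - 33t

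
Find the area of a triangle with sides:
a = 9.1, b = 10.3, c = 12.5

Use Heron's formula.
s = (a+b+c)/2 = (9.1+10.3+12.5)/2 = 15.95
A = √(s(s-a)(s-b)(s-c)) = √(15.95·6.85·5.65·3.45)
A = √2129.7 = 46.15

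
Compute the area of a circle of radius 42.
Area = pi * r²
Area = pi * 42²
Area = pi * 1764
Area = 5541.77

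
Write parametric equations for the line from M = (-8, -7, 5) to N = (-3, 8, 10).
Direction vector d = N - M = (5, 15, 5)
x = -8 + 5t, y = -7 + 15t, z = 5 + 5t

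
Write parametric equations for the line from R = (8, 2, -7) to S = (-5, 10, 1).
Direction vector d = S - R = (-13, 8, 8)
x = 8 - 13t, y = 2 + 8t, z = -7 + 8t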